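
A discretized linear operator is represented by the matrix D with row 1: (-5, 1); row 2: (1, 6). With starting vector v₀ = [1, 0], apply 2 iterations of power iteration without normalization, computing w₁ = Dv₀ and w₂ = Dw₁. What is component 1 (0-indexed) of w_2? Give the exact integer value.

w1 = Dv₀ = (-5, 1)
w2 = Dw1 = (26, 1)
The requested component of w2 is 1.

1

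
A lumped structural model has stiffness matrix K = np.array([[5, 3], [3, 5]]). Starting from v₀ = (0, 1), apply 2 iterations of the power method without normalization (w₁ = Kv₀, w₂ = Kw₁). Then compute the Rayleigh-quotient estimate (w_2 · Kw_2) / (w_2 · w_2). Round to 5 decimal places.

7.97665

w1 = Kv₀ = (3, 5)
w2 = Kw1 = (30, 34)
Kw2 = (252, 260)
w2·Kw2 = 30·252 + 34·260 = 16400; w2·w2 = 30·30 + 34·34 = 2056
λ ≈ 16400/2056 = 7.97665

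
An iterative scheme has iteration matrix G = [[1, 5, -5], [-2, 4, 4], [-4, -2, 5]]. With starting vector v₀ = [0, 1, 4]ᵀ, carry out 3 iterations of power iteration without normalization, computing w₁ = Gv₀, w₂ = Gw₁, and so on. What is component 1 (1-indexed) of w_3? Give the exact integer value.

w1 = Gv₀ = (-15, 20, 18)
w2 = Gw1 = (-5, 182, 110)
w3 = Gw2 = (355, 1178, 206)
The requested component of w3 is 355.

355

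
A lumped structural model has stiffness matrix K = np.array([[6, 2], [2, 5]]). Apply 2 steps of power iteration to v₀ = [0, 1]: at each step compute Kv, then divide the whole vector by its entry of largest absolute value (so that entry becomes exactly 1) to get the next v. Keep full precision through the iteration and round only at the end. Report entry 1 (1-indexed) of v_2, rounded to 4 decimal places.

Kv0 = (2.00000, 5.00000); divide by 5.00000 → v1 = (0.40000, 1.00000)
Kv1 = (4.40000, 5.80000); divide by 5.80000 → v2 = (0.75862, 1.00000)
Requested entry of v2: 22/29 = 0.7586

0.7586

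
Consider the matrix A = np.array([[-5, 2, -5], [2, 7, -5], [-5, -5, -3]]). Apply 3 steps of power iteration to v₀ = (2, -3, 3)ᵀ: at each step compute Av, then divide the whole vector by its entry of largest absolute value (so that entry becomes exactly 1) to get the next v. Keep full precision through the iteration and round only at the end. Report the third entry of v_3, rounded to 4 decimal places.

Av0 = (-31.00000, -32.00000, -4.00000); divide by -32.00000 → v1 = (0.96875, 1.00000, 0.12500)
Av1 = (-3.46875, 8.31250, -10.21875); divide by -10.21875 → v2 = (0.33945, -0.81346, 1.00000)
Av2 = (-8.32416, -10.01529, -0.62997); divide by -10.01529 → v3 = (0.83115, 1.00000, 0.06290)
Requested entry of v3: -206/-3275 = 0.0629

0.0629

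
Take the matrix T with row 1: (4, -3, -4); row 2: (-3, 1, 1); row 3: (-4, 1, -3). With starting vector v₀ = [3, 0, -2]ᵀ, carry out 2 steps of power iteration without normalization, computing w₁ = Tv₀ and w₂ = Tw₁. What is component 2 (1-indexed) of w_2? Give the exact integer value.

-77

w1 = Tv₀ = (4·3 + (-3)·0 + (-4)·(-2); (-3)·3 + 1·0 + 1·(-2); (-4)·3 + 1·0 + (-3)·(-2)) = (20, -11, -6)
w2 = Tw1 = (4·20 + (-3)·(-11) + (-4)·(-6); (-3)·20 + 1·(-11) + 1·(-6); (-4)·20 + 1·(-11) + (-3)·(-6)) = (137, -77, -73)
The requested component of w2 is -77.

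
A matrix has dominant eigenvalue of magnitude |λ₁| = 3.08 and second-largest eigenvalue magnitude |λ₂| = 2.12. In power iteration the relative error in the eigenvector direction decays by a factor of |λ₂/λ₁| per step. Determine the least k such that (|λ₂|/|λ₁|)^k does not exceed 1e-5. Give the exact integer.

31

|λ₂/λ₁| = 2.12/3.08 = 0.68831
Need k ≥ ln(1e-5) / ln(0.68831) = -11.5129 / -0.3735 ≈ 30.823
Smallest integer k satisfying the bound: 31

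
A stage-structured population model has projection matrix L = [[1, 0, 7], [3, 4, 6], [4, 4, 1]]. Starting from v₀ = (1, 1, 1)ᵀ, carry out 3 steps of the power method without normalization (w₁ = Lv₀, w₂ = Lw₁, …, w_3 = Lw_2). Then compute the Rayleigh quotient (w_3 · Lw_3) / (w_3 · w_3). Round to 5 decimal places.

λ ≈ 9.85545

w1 = Lv₀ = (1·1 + 0·1 + 7·1; 3·1 + 4·1 + 6·1; 4·1 + 4·1 + 1·1) = (8, 13, 9)
w2 = Lw1 = (1·8 + 0·13 + 7·9; 3·8 + 4·13 + 6·9; 4·8 + 4·13 + 1·9) = (71, 130, 93)
w3 = Lw2 = (722, 1291, 897)
Lw3 = (7001, 12712, 8949)
w3·Lw3 = 722·7001 + 1291·12712 + 897·8949 = 29493167; w3·w3 = 722·722 + 1291·1291 + 897·897 = 2992574
λ ≈ 29493167/2992574 = 9.85545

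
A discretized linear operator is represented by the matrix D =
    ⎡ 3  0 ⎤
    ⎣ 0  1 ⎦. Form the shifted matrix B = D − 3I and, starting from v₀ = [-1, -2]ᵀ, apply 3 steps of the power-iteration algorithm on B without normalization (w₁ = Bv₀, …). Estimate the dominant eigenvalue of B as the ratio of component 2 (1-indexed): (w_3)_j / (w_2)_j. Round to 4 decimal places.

B = D − 3I has rows (0, 0); (0, -2)
w1 = Bv₀ = (0·(-1) + 0·(-2); 0·(-1) + (-2)·(-2)) = (0, 4)
w2 = Bw1 = (0·0 + 0·4; 0·0 + (-2)·4) = (0, -8)
w3 = Bw2 = (0, 16)
Ratio: 16/-8 = -2.0000

μ ≈ -2.0000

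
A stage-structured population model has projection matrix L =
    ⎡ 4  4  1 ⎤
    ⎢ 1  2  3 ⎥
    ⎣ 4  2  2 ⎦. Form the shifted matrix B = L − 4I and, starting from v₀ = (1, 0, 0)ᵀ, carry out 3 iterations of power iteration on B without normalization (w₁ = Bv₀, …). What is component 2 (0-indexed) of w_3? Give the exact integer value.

64

B = L − 4I has rows (0, 4, 1); (1, -2, 3); (4, 2, -2)
w1 = Bv₀ = (0·1 + 4·0 + 1·0; 1·1 + (-2)·0 + 3·0; 4·1 + 2·0 + (-2)·0) = (0, 1, 4)
w2 = Bw1 = (0·0 + 4·1 + 1·4; 1·0 + (-2)·1 + 3·4; 4·0 + 2·1 + (-2)·4) = (8, 10, -6)
w3 = Bw2 = (34, -30, 64)
Requested component of w3: 64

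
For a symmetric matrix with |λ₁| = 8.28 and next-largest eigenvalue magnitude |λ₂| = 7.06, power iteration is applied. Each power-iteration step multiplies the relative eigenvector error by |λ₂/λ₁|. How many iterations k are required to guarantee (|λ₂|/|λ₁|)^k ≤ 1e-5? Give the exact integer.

73

|λ₂/λ₁| = 7.06/8.28 = 0.85266
Need k ≥ ln(1e-5) / ln(0.85266) = -11.5129 / -0.1594 ≈ 72.228
Smallest integer k satisfying the bound: 73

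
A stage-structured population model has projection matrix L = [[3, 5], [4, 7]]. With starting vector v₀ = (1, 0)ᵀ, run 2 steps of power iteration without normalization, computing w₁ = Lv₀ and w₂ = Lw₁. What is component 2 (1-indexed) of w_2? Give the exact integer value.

40

w1 = Lv₀ = (3·1 + 5·0; 4·1 + 7·0) = (3, 4)
w2 = Lw1 = (3·3 + 5·4; 4·3 + 7·4) = (29, 40)
The requested component of w2 is 40.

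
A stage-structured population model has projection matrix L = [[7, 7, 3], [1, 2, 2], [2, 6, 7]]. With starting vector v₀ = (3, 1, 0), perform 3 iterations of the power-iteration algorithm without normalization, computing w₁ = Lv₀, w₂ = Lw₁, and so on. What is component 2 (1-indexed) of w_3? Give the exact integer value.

731

w1 = Lv₀ = (7·3 + 7·1 + 3·0; 1·3 + 2·1 + 2·0; 2·3 + 6·1 + 7·0) = (28, 5, 12)
w2 = Lw1 = (7·28 + 7·5 + 3·12; 1·28 + 2·5 + 2·12; 2·28 + 6·5 + 7·12) = (267, 62, 170)
w3 = Lw2 = (2813, 731, 2096)
The requested component of w3 is 731.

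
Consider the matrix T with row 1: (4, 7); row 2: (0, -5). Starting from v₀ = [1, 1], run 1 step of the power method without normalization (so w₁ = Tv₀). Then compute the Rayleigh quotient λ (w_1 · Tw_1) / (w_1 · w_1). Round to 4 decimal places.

-0.1781

w1 = Tv₀ = (4·1 + 7·1; 0·1 + (-5)·1) = (11, -5)
Tw1 = (9, 25)
w1·Tw1 = 11·9 + (-5)·25 = -26; w1·w1 = 11·11 + (-5)·(-5) = 146
λ ≈ -26/146 = -0.1781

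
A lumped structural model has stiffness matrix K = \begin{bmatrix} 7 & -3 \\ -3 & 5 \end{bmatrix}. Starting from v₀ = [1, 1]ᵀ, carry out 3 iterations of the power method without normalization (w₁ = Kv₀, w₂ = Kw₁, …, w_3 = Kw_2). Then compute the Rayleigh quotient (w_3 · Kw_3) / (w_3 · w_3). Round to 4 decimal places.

λ ≈ 8.9572

w1 = Kv₀ = (7·1 + (-3)·1; (-3)·1 + 5·1) = (4, 2)
w2 = Kw1 = (7·4 + (-3)·2; (-3)·4 + 5·2) = (22, -2)
w3 = Kw2 = (160, -76)
Kw3 = (1348, -860)
w3·Kw3 = 160·1348 + (-76)·(-860) = 281040; w3·w3 = 160·160 + (-76)·(-76) = 31376
λ ≈ 281040/31376 = 8.9572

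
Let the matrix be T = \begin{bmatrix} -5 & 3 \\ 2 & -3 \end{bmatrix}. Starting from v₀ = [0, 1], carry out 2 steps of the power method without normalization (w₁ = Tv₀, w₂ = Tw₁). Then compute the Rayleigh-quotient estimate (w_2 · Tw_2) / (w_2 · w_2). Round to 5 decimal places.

-6.68539

w1 = Tv₀ = (3, -3)
w2 = Tw1 = (-24, 15)
Tw2 = (165, -93)
w2·Tw2 = (-24)·165 + 15·(-93) = -5355; w2·w2 = (-24)·(-24) + 15·15 = 801
λ ≈ -5355/801 = -6.68539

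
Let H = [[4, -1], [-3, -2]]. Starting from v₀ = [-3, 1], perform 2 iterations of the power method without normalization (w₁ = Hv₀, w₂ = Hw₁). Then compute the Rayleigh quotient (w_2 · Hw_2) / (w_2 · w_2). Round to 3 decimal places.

4.524

w1 = Hv₀ = (-13, 7)
w2 = Hw1 = (-59, 25)
Hw2 = (-261, 127)
w2·Hw2 = (-59)·(-261) + 25·127 = 18574; w2·w2 = (-59)·(-59) + 25·25 = 4106
λ ≈ 18574/4106 = 4.524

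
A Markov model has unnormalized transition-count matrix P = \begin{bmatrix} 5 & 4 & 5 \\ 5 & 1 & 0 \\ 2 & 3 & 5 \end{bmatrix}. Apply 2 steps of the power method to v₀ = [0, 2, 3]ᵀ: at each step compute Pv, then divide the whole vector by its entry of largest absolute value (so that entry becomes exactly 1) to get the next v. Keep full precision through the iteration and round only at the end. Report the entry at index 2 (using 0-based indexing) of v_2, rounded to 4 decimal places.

Pv0 = (23.00000, 2.00000, 21.00000); divide by 23.00000 → v1 = (1.00000, 0.08696, 0.91304)
Pv1 = (9.91304, 5.08696, 6.82609); divide by 9.91304 → v2 = (1.00000, 0.51316, 0.68860)
Requested entry of v2: 157/228 = 0.6886

0.6886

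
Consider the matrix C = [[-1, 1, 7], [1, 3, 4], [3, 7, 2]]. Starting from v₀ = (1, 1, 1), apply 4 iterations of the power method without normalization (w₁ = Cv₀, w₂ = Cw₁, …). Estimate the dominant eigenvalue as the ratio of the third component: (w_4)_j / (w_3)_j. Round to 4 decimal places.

9.1139

w1 = Cv₀ = (7, 8, 12)
w2 = Cw1 = (85, 79, 101)
w3 = Cw2 = (701, 726, 1010)
w4 = Cw3 = (7095, 6919, 9205)
Ratio at component: 9205 / 1010 = 9.1139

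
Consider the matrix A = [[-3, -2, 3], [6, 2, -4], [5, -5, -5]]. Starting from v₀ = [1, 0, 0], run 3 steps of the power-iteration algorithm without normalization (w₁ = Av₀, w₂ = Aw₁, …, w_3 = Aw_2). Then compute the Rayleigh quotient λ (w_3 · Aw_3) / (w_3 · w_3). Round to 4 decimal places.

w1 = Av₀ = ((-3)·1 + (-2)·0 + 3·0; 6·1 + 2·0 + (-4)·0; 5·1 + (-5)·0 + (-5)·0) = (-3, 6, 5)
w2 = Aw1 = ((-3)·(-3) + (-2)·6 + 3·5; 6·(-3) + 2·6 + (-4)·5; 5·(-3) + (-5)·6 + (-5)·5) = (12, -26, -70)
w3 = Aw2 = (-194, 300, 540)
Aw3 = (1602, -2724, -5170)
w3·Aw3 = (-194)·1602 + 300·(-2724) + 540·(-5170) = -3919788; w3·w3 = (-194)·(-194) + 300·300 + 540·540 = 419236
λ ≈ -3919788/419236 = -9.3498

-9.3498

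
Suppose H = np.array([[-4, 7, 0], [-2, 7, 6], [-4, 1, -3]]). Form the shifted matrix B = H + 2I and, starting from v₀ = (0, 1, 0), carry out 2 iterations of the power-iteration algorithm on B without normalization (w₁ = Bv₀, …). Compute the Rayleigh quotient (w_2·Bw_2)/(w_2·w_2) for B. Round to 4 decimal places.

B = H + 2I has rows (-2, 7, 0); (-2, 9, 6); (-4, 1, -1)
w1 = Bv₀ = ((-2)·0 + 7·1 + 0·0; (-2)·0 + 9·1 + 6·0; (-4)·0 + 1·1 + (-1)·0) = (7, 9, 1)
w2 = Bw1 = ((-2)·7 + 7·9 + 0·1; (-2)·7 + 9·9 + 6·1; (-4)·7 + 1·9 + (-1)·1) = (49, 73, -20)
Bw2 = (413, 439, -103)
w2·Bw2 = 54344; w2·w2 = 8130; μ ≈ 54344/8130 = 6.6844

6.6844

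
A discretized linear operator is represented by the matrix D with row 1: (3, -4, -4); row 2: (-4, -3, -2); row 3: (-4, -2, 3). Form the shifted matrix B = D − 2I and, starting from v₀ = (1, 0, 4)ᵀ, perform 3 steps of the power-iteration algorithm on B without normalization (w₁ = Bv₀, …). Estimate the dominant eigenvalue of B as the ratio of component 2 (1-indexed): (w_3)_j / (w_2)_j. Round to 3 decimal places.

-7.500

B = D − 2I has rows (1, -4, -4); (-4, -5, -2); (-4, -2, 1)
w1 = Bv₀ = (-15, -12, 0)
w2 = Bw1 = (33, 120, 84)
w3 = Bw2 = (-783, -900, -288)
Ratio: -900/120 = -7.500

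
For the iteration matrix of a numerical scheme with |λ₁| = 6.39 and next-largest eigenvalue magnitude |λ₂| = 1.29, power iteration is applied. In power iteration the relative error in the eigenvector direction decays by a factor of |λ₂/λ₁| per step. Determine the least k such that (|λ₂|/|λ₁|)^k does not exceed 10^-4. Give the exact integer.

6

|λ₂/λ₁| = 1.29/6.39 = 0.20188
Need k ≥ ln(10^-4) / ln(0.20188) = -9.2103 / -1.6001 ≈ 5.756
Smallest integer k satisfying the bound: 6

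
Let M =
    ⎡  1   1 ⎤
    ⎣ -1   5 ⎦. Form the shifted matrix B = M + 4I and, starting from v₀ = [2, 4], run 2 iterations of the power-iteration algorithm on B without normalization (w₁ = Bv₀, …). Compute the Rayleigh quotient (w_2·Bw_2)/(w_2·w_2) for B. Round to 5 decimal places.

B = M + 4I has rows (5, 1); (-1, 9)
w1 = Bv₀ = (14, 34)
w2 = Bw1 = (104, 292)
Bw2 = (812, 2524)
w2·Bw2 = 821456; w2·w2 = 96080; μ ≈ 821456/96080 = 8.54971

8.54971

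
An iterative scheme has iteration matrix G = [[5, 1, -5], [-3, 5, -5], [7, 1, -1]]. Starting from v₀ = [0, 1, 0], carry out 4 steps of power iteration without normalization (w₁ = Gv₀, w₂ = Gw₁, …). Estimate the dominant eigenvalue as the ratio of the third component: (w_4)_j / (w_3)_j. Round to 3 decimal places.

-2.854

w1 = Gv₀ = (1, 5, 1)
w2 = Gw1 = (5, 17, 11)
w3 = Gw2 = (-13, 15, 41)
w4 = Gw3 = (-255, -91, -117)
Ratio at component: -117 / 41 = -2.854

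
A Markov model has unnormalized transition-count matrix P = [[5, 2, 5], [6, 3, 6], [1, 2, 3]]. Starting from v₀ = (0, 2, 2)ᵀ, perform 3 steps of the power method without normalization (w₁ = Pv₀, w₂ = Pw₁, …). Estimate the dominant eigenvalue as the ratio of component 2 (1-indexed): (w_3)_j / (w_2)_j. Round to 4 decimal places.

10.1515

w1 = Pv₀ = (5·0 + 2·2 + 5·2; 6·0 + 3·2 + 6·2; 1·0 + 2·2 + 3·2) = (14, 18, 10)
w2 = Pw1 = (5·14 + 2·18 + 5·10; 6·14 + 3·18 + 6·10; 1·14 + 2·18 + 3·10) = (156, 198, 80)
w3 = Pw2 = (1576, 2010, 792)
Ratio at component: 2010 / 198 = 10.1515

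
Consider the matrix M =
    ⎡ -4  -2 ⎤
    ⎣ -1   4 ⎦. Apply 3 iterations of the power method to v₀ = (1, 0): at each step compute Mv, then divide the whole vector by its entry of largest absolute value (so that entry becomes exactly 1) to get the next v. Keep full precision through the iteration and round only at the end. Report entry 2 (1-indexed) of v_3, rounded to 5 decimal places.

Mv0 = (-4.000000, -1.000000); divide by -4.000000 → v1 = (1.000000, 0.250000)
Mv1 = (-4.500000, 0.000000); divide by -4.500000 → v2 = (1.000000, 0.000000)
Mv2 = (-4.000000, -1.000000); divide by -4.000000 → v3 = (1.000000, 0.250000)
Requested entry of v3: -18/-72 = 0.25000

0.25000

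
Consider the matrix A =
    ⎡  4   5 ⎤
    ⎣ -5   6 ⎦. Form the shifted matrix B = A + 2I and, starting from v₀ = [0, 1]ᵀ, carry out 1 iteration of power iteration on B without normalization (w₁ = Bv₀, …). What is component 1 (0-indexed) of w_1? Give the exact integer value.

B = A + 2I has rows (6, 5); (-5, 8)
w1 = Bv₀ = (6·0 + 5·1; (-5)·0 + 8·1) = (5, 8)
Requested component of w1: 8

8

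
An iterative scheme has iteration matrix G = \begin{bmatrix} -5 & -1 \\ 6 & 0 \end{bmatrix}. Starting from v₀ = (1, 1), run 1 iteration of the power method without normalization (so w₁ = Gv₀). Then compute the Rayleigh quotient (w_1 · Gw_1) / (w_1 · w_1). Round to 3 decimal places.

w1 = Gv₀ = ((-5)·1 + (-1)·1; 6·1 + 0·1) = (-6, 6)
Gw1 = (24, -36)
w1·Gw1 = (-6)·24 + 6·(-36) = -360; w1·w1 = (-6)·(-6) + 6·6 = 72
λ ≈ -360/72 = -5.000

λ ≈ -5.000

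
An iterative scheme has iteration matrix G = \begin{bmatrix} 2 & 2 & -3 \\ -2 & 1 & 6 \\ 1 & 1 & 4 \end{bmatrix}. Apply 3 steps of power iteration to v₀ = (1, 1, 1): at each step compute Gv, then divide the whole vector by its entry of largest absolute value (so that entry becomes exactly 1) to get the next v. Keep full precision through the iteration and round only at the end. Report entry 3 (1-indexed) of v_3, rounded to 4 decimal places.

0.6623

Gv0 = (1.00000, 5.00000, 6.00000); divide by 6.00000 → v1 = (0.16667, 0.83333, 1.00000)
Gv1 = (-1.00000, 6.50000, 5.00000); divide by 6.50000 → v2 = (-0.15385, 1.00000, 0.76923)
Gv2 = (-0.61538, 5.92308, 3.92308); divide by 5.92308 → v3 = (-0.10390, 1.00000, 0.66234)
Requested entry of v3: 153/231 = 0.6623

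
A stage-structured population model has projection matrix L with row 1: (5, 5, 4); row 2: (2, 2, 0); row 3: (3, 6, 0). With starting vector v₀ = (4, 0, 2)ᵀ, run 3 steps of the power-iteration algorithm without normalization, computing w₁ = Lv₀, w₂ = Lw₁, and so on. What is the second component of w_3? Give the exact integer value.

600

w1 = Lv₀ = (28, 8, 12)
w2 = Lw1 = (228, 72, 132)
w3 = Lw2 = (2028, 600, 1116)
The requested component of w3 is 600.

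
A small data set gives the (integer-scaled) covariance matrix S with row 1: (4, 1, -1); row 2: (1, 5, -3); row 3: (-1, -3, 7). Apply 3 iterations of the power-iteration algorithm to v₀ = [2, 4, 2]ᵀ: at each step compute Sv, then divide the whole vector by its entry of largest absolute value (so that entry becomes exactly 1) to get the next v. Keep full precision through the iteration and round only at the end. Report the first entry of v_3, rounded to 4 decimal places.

Sv0 = (10.00000, 16.00000, 0.00000); divide by 16.00000 → v1 = (0.62500, 1.00000, 0.00000)
Sv1 = (3.50000, 5.62500, -3.62500); divide by 5.62500 → v2 = (0.62222, 1.00000, -0.64444)
Sv2 = (4.13333, 7.55556, -8.13333); divide by -8.13333 → v3 = (-0.50820, -0.92896, 1.00000)
Requested entry of v3: 372/-732 = -0.5082

-0.5082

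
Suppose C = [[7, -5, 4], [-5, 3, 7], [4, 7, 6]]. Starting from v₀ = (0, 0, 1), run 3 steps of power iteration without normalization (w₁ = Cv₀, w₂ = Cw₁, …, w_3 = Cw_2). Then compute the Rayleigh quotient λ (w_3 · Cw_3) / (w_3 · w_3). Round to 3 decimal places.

λ ≈ 11.432

w1 = Cv₀ = (7·0 + (-5)·0 + 4·1; (-5)·0 + 3·0 + 7·1; 4·0 + 7·0 + 6·1) = (4, 7, 6)
w2 = Cw1 = (7·4 + (-5)·7 + 4·6; (-5)·4 + 3·7 + 7·6; 4·4 + 7·7 + 6·6) = (17, 43, 101)
w3 = Cw2 = (308, 751, 975)
Cw3 = (2301, 7538, 12339)
w3·Cw3 = 308·2301 + 751·7538 + 975·12339 = 18400271; w3·w3 = 308·308 + 751·751 + 975·975 = 1609490
λ ≈ 18400271/1609490 = 11.432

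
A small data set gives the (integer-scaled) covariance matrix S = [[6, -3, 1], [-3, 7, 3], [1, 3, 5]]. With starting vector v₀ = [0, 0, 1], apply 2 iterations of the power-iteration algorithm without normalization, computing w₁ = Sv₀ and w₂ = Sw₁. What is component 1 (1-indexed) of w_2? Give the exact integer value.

w1 = Sv₀ = (1, 3, 5)
w2 = Sw1 = (2, 33, 35)
The requested component of w2 is 2.

2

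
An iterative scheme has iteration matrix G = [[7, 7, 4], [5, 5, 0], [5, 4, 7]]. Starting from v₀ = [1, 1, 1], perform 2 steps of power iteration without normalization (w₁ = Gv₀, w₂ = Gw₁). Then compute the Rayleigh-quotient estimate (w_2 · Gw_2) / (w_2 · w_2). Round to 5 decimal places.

14.54233

w1 = Gv₀ = (7·1 + 7·1 + 4·1; 5·1 + 5·1 + 0·1; 5·1 + 4·1 + 7·1) = (18, 10, 16)
w2 = Gw1 = (7·18 + 7·10 + 4·16; 5·18 + 5·10 + 0·16; 5·18 + 4·10 + 7·16) = (260, 140, 242)
Gw2 = (3768, 2000, 3554)
w2·Gw2 = 260·3768 + 140·2000 + 242·3554 = 2119748; w2·w2 = 260·260 + 140·140 + 242·242 = 145764
λ ≈ 2119748/145764 = 14.54233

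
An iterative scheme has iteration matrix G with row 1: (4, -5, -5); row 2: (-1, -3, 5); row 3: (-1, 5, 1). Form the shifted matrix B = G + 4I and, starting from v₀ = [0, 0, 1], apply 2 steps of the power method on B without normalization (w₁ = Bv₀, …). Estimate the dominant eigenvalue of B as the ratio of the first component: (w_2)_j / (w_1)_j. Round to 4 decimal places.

μ ≈ 18.0000

B = G + 4I has rows (8, -5, -5); (-1, 1, 5); (-1, 5, 5)
w1 = Bv₀ = (-5, 5, 5)
w2 = Bw1 = (-90, 35, 55)
Ratio: -90/-5 = 18.0000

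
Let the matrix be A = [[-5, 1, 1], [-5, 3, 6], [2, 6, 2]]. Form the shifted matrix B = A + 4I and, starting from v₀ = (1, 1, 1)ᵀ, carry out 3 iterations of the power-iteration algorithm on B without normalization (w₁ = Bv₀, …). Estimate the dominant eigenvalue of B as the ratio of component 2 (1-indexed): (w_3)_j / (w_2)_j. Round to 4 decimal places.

12.1778

B = A + 4I has rows (-1, 1, 1); (-5, 7, 6); (2, 6, 6)
w1 = Bv₀ = ((-1)·1 + 1·1 + 1·1; (-5)·1 + 7·1 + 6·1; 2·1 + 6·1 + 6·1) = (1, 8, 14)
w2 = Bw1 = ((-1)·1 + 1·8 + 1·14; (-5)·1 + 7·8 + 6·14; 2·1 + 6·8 + 6·14) = (21, 135, 134)
w3 = Bw2 = (248, 1644, 1656)
Ratio: 1644/135 = 12.1778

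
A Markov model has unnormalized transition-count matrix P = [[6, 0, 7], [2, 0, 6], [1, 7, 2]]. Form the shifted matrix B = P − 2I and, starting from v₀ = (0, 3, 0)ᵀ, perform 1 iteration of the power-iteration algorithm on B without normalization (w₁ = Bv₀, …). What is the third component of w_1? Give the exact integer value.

21

B = P − 2I has rows (4, 0, 7); (2, -2, 6); (1, 7, 0)
w1 = Bv₀ = (0, -6, 21)
Requested component of w1: 21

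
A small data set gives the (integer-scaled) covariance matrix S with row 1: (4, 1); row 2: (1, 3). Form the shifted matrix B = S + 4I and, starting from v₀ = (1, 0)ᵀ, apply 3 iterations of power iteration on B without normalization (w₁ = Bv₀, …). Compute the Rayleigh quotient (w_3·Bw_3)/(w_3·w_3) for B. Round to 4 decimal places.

B = S + 4I has rows (8, 1); (1, 7)
w1 = Bv₀ = (8·1 + 1·0; 1·1 + 7·0) = (8, 1)
w2 = Bw1 = (8·8 + 1·1; 1·8 + 7·1) = (65, 15)
w3 = Bw2 = (535, 170)
Bw3 = (4450, 1725)
w3·Bw3 = 2674000; w3·w3 = 315125; μ ≈ 2674000/315125 = 8.4855

μ ≈ 8.4855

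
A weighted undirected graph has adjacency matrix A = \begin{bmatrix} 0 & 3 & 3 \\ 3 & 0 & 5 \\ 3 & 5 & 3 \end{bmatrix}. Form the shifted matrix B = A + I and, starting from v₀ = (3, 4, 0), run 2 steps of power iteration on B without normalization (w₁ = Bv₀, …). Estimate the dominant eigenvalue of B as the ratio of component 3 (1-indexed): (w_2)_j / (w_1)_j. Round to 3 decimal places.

B = A + I has rows (1, 3, 3); (3, 1, 5); (3, 5, 4)
w1 = Bv₀ = (15, 13, 29)
w2 = Bw1 = (141, 203, 226)
Ratio: 226/29 = 7.793

μ ≈ 7.793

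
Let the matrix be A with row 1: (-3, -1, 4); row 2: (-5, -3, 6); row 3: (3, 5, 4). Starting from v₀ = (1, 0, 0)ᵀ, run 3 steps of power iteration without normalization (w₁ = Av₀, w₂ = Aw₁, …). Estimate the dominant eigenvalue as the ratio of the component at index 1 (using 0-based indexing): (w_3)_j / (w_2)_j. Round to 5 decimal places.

w1 = Av₀ = (-3, -5, 3)
w2 = Aw1 = (26, 48, -22)
w3 = Aw2 = (-214, -406, 230)
Ratio at component: -406 / 48 = -8.45833

-8.45833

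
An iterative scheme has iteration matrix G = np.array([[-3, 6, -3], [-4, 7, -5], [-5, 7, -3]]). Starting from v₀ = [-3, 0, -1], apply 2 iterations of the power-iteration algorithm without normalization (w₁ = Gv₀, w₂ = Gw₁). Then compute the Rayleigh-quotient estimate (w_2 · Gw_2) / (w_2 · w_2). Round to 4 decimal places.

w1 = Gv₀ = (12, 17, 18)
w2 = Gw1 = (12, -19, 5)
Gw2 = (-165, -206, -208)
w2·Gw2 = 12·(-165) + (-19)·(-206) + 5·(-208) = 894; w2·w2 = 12·12 + (-19)·(-19) + 5·5 = 530
λ ≈ 894/530 = 1.6868

1.6868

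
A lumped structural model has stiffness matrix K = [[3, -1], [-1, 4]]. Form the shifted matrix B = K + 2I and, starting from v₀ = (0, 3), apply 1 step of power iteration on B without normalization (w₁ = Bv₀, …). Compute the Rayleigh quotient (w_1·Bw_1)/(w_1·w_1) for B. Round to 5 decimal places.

6.29730

B = K + 2I has rows (5, -1); (-1, 6)
w1 = Bv₀ = (-3, 18)
Bw1 = (-33, 111)
w1·Bw1 = 2097; w1·w1 = 333; μ ≈ 2097/333 = 6.29730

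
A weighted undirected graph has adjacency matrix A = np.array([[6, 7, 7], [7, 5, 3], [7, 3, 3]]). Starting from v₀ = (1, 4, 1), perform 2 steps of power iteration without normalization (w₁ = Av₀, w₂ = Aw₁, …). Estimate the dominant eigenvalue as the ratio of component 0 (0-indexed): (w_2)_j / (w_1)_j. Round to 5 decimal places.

w1 = Av₀ = (6·1 + 7·4 + 7·1; 7·1 + 5·4 + 3·1; 7·1 + 3·4 + 3·1) = (41, 30, 22)
w2 = Aw1 = (6·41 + 7·30 + 7·22; 7·41 + 5·30 + 3·22; 7·41 + 3·30 + 3·22) = (610, 503, 443)
Ratio at component: 610 / 41 = 14.87805

14.87805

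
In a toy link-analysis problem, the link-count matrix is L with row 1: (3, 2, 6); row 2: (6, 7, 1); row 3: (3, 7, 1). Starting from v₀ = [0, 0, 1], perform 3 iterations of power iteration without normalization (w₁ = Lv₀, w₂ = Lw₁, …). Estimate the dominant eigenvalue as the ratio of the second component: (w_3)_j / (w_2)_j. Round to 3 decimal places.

11.136

w1 = Lv₀ = (3·0 + 2·0 + 6·1; 6·0 + 7·0 + 1·1; 3·0 + 7·0 + 1·1) = (6, 1, 1)
w2 = Lw1 = (3·6 + 2·1 + 6·1; 6·6 + 7·1 + 1·1; 3·6 + 7·1 + 1·1) = (26, 44, 26)
w3 = Lw2 = (322, 490, 412)
Ratio at component: 490 / 44 = 11.136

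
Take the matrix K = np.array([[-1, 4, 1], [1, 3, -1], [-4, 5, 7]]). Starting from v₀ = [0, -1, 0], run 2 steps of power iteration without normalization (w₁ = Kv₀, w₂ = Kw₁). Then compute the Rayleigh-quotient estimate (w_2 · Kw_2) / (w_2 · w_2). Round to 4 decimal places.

w1 = Kv₀ = (-4, -3, -5)
w2 = Kw1 = (-13, -8, -34)
Kw2 = (-53, -3, -226)
w2·Kw2 = (-13)·(-53) + (-8)·(-3) + (-34)·(-226) = 8397; w2·w2 = (-13)·(-13) + (-8)·(-8) + (-34)·(-34) = 1389
λ ≈ 8397/1389 = 6.0454

λ ≈ 6.0454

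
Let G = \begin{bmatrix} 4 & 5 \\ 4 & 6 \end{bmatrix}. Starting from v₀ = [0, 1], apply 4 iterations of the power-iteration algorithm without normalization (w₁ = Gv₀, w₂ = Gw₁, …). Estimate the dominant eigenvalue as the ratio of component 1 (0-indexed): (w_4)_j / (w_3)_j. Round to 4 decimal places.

w1 = Gv₀ = (5, 6)
w2 = Gw1 = (50, 56)
w3 = Gw2 = (480, 536)
w4 = Gw3 = (4600, 5136)
Ratio at component: 5136 / 536 = 9.5821

λ ≈ 9.5821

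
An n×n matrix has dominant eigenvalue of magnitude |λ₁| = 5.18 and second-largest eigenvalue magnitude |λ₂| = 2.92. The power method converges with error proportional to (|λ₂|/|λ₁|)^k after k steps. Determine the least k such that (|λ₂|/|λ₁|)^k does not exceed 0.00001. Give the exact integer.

21

|λ₂/λ₁| = 2.92/5.18 = 0.56371
Need k ≥ ln(0.00001) / ln(0.56371) = -11.5129 / -0.5732 ≈ 20.085
Smallest integer k satisfying the bound: 21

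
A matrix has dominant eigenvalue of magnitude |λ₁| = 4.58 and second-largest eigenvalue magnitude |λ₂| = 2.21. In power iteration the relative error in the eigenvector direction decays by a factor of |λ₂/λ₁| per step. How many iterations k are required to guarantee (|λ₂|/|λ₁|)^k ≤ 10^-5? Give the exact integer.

16

|λ₂/λ₁| = 2.21/4.58 = 0.48253
Need k ≥ ln(10^-5) / ln(0.48253) = -11.5129 / -0.7287 ≈ 15.799
Smallest integer k satisfying the bound: 16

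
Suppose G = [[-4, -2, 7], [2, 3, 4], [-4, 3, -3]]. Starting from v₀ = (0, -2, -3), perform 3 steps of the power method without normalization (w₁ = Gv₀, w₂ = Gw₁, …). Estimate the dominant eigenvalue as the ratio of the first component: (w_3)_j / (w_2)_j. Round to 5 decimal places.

w1 = Gv₀ = ((-4)·0 + (-2)·(-2) + 7·(-3); 2·0 + 3·(-2) + 4·(-3); (-4)·0 + 3·(-2) + (-3)·(-3)) = (-17, -18, 3)
w2 = Gw1 = ((-4)·(-17) + (-2)·(-18) + 7·3; 2·(-17) + 3·(-18) + 4·3; (-4)·(-17) + 3·(-18) + (-3)·3) = (125, -76, 5)
w3 = Gw2 = (-313, 42, -743)
Ratio at component: -313 / 125 = -2.50400

λ ≈ -2.50400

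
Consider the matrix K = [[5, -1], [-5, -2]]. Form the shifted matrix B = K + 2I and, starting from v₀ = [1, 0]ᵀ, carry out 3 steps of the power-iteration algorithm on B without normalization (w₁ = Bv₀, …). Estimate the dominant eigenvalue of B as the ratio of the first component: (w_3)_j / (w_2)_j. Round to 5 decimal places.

B = K + 2I has rows (7, -1); (-5, 0)
w1 = Bv₀ = (7, -5)
w2 = Bw1 = (54, -35)
w3 = Bw2 = (413, -270)
Ratio: 413/54 = 7.64815

μ ≈ 7.64815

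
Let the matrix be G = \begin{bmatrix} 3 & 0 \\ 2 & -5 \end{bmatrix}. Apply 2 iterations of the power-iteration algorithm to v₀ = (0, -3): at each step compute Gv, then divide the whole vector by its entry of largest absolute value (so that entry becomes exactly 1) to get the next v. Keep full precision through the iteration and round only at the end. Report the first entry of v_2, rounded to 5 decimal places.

0.00000

Gv0 = (0.000000, 15.000000); divide by 15.000000 → v1 = (0.000000, 1.000000)
Gv1 = (0.000000, -5.000000); divide by -5.000000 → v2 = (0.000000, 1.000000)
Requested entry of v2: 0/-75 = 0.00000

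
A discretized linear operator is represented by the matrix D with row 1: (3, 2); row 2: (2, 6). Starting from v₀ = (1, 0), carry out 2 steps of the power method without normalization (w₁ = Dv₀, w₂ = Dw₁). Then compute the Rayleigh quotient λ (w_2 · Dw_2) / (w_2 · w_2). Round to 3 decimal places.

6.870

w1 = Dv₀ = (3, 2)
w2 = Dw1 = (13, 18)
Dw2 = (75, 134)
w2·Dw2 = 13·75 + 18·134 = 3387; w2·w2 = 13·13 + 18·18 = 493
λ ≈ 3387/493 = 6.870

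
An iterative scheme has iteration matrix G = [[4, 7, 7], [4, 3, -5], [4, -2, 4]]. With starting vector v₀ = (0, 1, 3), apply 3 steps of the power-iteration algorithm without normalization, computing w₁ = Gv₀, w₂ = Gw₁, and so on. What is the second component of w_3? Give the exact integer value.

w1 = Gv₀ = (28, -12, 10)
w2 = Gw1 = (98, 26, 176)
w3 = Gw2 = (1806, -410, 1044)
The requested component of w3 is -410.

-410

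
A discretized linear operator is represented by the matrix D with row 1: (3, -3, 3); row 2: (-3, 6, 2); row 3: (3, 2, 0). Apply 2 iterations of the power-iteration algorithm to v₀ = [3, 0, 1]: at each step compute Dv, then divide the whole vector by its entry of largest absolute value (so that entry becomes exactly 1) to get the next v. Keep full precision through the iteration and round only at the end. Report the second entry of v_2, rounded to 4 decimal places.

Dv0 = (12.00000, -7.00000, 9.00000); divide by 12.00000 → v1 = (1.00000, -0.58333, 0.75000)
Dv1 = (7.00000, -5.00000, 1.83333); divide by 7.00000 → v2 = (1.00000, -0.71429, 0.26190)
Requested entry of v2: -60/84 = -0.7143

-0.7143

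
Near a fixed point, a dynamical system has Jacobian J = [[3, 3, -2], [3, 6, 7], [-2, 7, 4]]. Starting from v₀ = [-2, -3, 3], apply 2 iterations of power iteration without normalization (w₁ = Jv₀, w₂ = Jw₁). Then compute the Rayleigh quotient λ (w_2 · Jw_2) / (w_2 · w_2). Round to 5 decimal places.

λ ≈ 7.74799

w1 = Jv₀ = (3·(-2) + 3·(-3) + (-2)·3; 3·(-2) + 6·(-3) + 7·3; (-2)·(-2) + 7·(-3) + 4·3) = (-21, -3, -5)
w2 = Jw1 = (3·(-21) + 3·(-3) + (-2)·(-5); 3·(-21) + 6·(-3) + 7·(-5); (-2)·(-21) + 7·(-3) + 4·(-5)) = (-62, -116, 1)
Jw2 = (-536, -875, -684)
w2·Jw2 = (-62)·(-536) + (-116)·(-875) + 1·(-684) = 134048; w2·w2 = (-62)·(-62) + (-116)·(-116) + 1·1 = 17301
λ ≈ 134048/17301 = 7.74799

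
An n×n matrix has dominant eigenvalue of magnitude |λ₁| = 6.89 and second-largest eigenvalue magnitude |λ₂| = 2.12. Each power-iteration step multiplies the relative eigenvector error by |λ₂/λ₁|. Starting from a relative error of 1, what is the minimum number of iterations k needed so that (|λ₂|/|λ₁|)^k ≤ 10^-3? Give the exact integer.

6

|λ₂/λ₁| = 2.12/6.89 = 0.30769
Need k ≥ ln(10^-3) / ln(0.30769) = -6.9078 / -1.1787 ≈ 5.861
Smallest integer k satisfying the bound: 6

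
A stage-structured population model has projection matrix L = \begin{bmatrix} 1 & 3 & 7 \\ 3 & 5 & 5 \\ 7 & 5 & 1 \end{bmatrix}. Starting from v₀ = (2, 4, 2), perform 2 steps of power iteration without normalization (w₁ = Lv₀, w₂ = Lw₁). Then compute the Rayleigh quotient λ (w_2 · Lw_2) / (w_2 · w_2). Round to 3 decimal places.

λ ≈ 12.382

w1 = Lv₀ = (28, 36, 36)
w2 = Lw1 = (388, 444, 412)
Lw2 = (4604, 5444, 5348)
w2·Lw2 = 388·4604 + 444·5444 + 412·5348 = 6406864; w2·w2 = 388·388 + 444·444 + 412·412 = 517424
λ ≈ 6406864/517424 = 12.382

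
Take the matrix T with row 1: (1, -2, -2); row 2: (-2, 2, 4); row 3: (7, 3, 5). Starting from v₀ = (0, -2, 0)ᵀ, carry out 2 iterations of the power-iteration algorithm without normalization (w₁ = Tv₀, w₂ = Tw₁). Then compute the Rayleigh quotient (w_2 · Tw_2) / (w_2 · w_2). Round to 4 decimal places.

4.5683

w1 = Tv₀ = (4, -4, -6)
w2 = Tw1 = (24, -40, -14)
Tw2 = (132, -184, -22)
w2·Tw2 = 24·132 + (-40)·(-184) + (-14)·(-22) = 10836; w2·w2 = 24·24 + (-40)·(-40) + (-14)·(-14) = 2372
λ ≈ 10836/2372 = 4.5683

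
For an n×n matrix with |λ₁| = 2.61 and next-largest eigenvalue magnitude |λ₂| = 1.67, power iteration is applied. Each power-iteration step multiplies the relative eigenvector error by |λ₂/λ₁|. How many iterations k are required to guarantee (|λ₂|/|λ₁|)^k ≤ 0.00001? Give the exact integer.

|λ₂/λ₁| = 1.67/2.61 = 0.63985
Need k ≥ ln(0.00001) / ln(0.63985) = -11.5129 / -0.4465 ≈ 25.783
Smallest integer k satisfying the bound: 26

26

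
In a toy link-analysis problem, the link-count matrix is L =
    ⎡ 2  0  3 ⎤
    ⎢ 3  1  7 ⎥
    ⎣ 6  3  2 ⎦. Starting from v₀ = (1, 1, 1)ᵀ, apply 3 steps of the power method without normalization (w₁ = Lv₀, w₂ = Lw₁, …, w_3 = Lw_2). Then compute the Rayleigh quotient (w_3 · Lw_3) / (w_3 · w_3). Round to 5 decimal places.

λ ≈ 8.34142

w1 = Lv₀ = (2·1 + 0·1 + 3·1; 3·1 + 1·1 + 7·1; 6·1 + 3·1 + 2·1) = (5, 11, 11)
w2 = Lw1 = (2·5 + 0·11 + 3·11; 3·5 + 1·11 + 7·11; 6·5 + 3·11 + 2·11) = (43, 103, 85)
w3 = Lw2 = (341, 827, 737)
Lw3 = (2893, 7009, 6001)
w3·Lw3 = 341·2893 + 827·7009 + 737·6001 = 11205693; w3·w3 = 341·341 + 827·827 + 737·737 = 1343379
λ ≈ 11205693/1343379 = 8.34142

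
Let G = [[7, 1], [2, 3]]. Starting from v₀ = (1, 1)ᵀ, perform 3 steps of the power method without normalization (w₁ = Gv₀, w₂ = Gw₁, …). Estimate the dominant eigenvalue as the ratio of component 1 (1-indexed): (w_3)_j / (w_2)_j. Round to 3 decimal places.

λ ≈ 7.508

w1 = Gv₀ = (7·1 + 1·1; 2·1 + 3·1) = (8, 5)
w2 = Gw1 = (7·8 + 1·5; 2·8 + 3·5) = (61, 31)
w3 = Gw2 = (458, 215)
Ratio at component: 458 / 61 = 7.508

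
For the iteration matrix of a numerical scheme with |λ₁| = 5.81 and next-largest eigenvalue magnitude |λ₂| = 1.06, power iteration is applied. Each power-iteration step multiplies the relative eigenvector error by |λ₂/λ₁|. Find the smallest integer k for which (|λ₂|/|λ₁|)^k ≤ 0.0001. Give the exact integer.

|λ₂/λ₁| = 1.06/5.81 = 0.18244
Need k ≥ ln(0.0001) / ln(0.18244) = -9.2103 / -1.7013 ≈ 5.414
Smallest integer k satisfying the bound: 6

6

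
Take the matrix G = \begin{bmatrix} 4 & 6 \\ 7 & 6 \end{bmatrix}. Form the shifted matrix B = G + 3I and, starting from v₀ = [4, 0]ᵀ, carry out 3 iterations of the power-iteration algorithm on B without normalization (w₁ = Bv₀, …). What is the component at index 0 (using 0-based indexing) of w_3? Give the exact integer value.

5236

B = G + 3I has rows (7, 6); (7, 9)
w1 = Bv₀ = (28, 28)
w2 = Bw1 = (364, 448)
w3 = Bw2 = (5236, 6580)
Requested component of w3: 5236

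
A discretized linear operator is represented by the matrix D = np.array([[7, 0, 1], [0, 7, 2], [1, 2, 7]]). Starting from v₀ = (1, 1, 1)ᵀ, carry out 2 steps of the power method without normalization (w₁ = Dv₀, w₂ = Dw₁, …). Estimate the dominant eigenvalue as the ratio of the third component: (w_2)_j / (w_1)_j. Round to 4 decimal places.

w1 = Dv₀ = (7·1 + 0·1 + 1·1; 0·1 + 7·1 + 2·1; 1·1 + 2·1 + 7·1) = (8, 9, 10)
w2 = Dw1 = (7·8 + 0·9 + 1·10; 0·8 + 7·9 + 2·10; 1·8 + 2·9 + 7·10) = (66, 83, 96)
Ratio at component: 96 / 10 = 9.6000

λ ≈ 9.6000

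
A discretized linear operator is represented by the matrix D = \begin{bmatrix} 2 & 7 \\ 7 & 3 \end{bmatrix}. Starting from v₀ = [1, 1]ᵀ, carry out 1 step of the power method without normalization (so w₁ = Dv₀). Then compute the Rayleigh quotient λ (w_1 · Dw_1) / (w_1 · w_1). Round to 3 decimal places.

w1 = Dv₀ = (9, 10)
Dw1 = (88, 93)
w1·Dw1 = 9·88 + 10·93 = 1722; w1·w1 = 9·9 + 10·10 = 181
λ ≈ 1722/181 = 9.514

λ ≈ 9.514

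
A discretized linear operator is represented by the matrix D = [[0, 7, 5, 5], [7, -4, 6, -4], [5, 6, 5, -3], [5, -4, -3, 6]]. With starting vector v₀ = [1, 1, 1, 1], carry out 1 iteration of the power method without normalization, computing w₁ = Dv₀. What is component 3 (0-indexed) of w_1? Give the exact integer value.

w1 = Dv₀ = (0·1 + 7·1 + 5·1 + 5·1; 7·1 + (-4)·1 + 6·1 + (-4)·1; 5·1 + 6·1 + 5·1 + (-3)·1; 5·1 + (-4)·1 + (-3)·1 + 6·1) = (17, 5, 13, 4)
The requested component of w1 is 4.

4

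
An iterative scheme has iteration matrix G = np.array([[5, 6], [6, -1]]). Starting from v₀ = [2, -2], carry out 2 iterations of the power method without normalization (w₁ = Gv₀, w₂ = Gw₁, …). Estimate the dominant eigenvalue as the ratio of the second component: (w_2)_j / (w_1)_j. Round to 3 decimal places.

w1 = Gv₀ = (5·2 + 6·(-2); 6·2 + (-1)·(-2)) = (-2, 14)
w2 = Gw1 = (5·(-2) + 6·14; 6·(-2) + (-1)·14) = (74, -26)
Ratio at component: -26 / 14 = -1.857

-1.857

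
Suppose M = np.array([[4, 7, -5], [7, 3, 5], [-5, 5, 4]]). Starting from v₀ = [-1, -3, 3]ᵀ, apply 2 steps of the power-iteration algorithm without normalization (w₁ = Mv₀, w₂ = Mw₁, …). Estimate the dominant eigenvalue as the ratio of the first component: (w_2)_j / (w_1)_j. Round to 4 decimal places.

λ ≈ 4.4250

w1 = Mv₀ = (4·(-1) + 7·(-3) + (-5)·3; 7·(-1) + 3·(-3) + 5·3; (-5)·(-1) + 5·(-3) + 4·3) = (-40, -1, 2)
w2 = Mw1 = (4·(-40) + 7·(-1) + (-5)·2; 7·(-40) + 3·(-1) + 5·2; (-5)·(-40) + 5·(-1) + 4·2) = (-177, -273, 203)
Ratio at component: -177 / -40 = 4.4250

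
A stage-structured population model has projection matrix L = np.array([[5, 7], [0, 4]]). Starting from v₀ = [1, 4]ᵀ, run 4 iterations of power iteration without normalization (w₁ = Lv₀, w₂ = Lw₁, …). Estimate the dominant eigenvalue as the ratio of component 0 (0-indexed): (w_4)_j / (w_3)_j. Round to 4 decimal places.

w1 = Lv₀ = (5·1 + 7·4; 0·1 + 4·4) = (33, 16)
w2 = Lw1 = (5·33 + 7·16; 0·33 + 4·16) = (277, 64)
w3 = Lw2 = (1833, 256)
w4 = Lw3 = (10957, 1024)
Ratio at component: 10957 / 1833 = 5.9776

5.9776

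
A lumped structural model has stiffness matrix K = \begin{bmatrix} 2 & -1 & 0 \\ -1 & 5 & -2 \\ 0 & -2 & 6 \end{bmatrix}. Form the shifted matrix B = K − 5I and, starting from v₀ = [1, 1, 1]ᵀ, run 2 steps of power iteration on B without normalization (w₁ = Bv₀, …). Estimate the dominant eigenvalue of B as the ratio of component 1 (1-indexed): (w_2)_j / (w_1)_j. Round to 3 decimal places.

B = K − 5I has rows (-3, -1, 0); (-1, 0, -2); (0, -2, 1)
w1 = Bv₀ = ((-3)·1 + (-1)·1 + 0·1; (-1)·1 + 0·1 + (-2)·1; 0·1 + (-2)·1 + 1·1) = (-4, -3, -1)
w2 = Bw1 = ((-3)·(-4) + (-1)·(-3) + 0·(-1); (-1)·(-4) + 0·(-3) + (-2)·(-1); 0·(-4) + (-2)·(-3) + 1·(-1)) = (15, 6, 5)
Ratio: 15/-4 = -3.750

μ ≈ -3.750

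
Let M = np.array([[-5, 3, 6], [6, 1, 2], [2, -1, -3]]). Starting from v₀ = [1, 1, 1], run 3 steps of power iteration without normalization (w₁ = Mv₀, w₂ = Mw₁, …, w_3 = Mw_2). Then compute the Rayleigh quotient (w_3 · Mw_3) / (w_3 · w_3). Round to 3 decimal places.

-6.900

w1 = Mv₀ = ((-5)·1 + 3·1 + 6·1; 6·1 + 1·1 + 2·1; 2·1 + (-1)·1 + (-3)·1) = (4, 9, -2)
w2 = Mw1 = ((-5)·4 + 3·9 + 6·(-2); 6·4 + 1·9 + 2·(-2); 2·4 + (-1)·9 + (-3)·(-2)) = (-5, 29, 5)
w3 = Mw2 = (142, 9, -54)
Mw3 = (-1007, 753, 437)
w3·Mw3 = 142·(-1007) + 9·753 + (-54)·437 = -159815; w3·w3 = 142·142 + 9·9 + (-54)·(-54) = 23161
λ ≈ -159815/23161 = -6.900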